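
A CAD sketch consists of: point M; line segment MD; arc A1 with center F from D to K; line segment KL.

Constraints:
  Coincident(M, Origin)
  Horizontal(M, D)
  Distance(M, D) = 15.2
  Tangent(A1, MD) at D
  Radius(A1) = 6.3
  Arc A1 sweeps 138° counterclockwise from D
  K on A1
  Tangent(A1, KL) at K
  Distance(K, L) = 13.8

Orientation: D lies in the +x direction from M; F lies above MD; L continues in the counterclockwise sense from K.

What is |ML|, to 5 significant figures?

22.194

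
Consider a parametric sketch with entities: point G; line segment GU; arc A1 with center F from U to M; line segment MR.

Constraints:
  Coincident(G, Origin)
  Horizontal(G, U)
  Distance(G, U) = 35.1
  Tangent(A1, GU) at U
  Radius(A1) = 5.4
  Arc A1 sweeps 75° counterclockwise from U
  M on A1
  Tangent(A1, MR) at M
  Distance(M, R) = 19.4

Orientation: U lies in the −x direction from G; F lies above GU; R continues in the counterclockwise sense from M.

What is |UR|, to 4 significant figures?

24.94

On A1, U sits at bearing -90° from F; a 75° counterclockwise sweep puts M at bearing -15°, so M = F + 5.4·(cos -15°, sin -15°) = (-29.88, 4.002). Tangency of A1 to MR means the radius FM is perpendicular to MR, so MR runs along (−sin -15°, cos -15°); with |MR| = 19.4, R = (-24.86, 22.74). Then |UR| = |R − U| = 24.94.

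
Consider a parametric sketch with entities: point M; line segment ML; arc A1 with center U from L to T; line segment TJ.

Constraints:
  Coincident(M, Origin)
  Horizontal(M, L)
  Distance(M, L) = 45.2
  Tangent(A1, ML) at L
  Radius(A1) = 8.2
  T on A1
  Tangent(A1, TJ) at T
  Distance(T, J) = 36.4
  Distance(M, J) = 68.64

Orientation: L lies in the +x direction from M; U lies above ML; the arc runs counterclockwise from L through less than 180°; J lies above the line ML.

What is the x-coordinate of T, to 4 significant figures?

53.39

M is at the origin; ML is horizontal with |ML| = 45.2 and L on the +x side, so L = (45.20, 0.000). Since A1 is tangent to ML there, UL ⟂ ML, so U = L + (0, 8.2) = (45.20, 8.200). Since UT ⟂ TJ (tangency), |UJ| = √(8.2² + 36.4²) = 37.31 regardless of where T sits on A1. So J lies on both circle(M, 68.64) and circle(U, 37.31); the above-ML intersection is J = (51.92, 44.90). T is the foot of the tangent from J: T = (53.39, 8.533).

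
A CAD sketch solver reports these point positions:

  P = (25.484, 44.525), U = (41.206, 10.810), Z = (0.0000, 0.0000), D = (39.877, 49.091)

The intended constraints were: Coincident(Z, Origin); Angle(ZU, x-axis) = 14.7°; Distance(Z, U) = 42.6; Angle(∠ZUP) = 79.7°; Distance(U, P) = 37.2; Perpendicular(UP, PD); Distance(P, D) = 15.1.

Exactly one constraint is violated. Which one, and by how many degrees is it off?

Perpendicular(UP, PD) — off by 7.40°.

Z = (0.00, 0.00) ✓; ZU at 14.70° ✓; |ZU| = 42.60 ✓; ∠ZUP = 79.70° ✓; |UP| = 37.20 ✓; ∠(UP, PD) = 97.40° ✗; |PD| = 15.10 ✓.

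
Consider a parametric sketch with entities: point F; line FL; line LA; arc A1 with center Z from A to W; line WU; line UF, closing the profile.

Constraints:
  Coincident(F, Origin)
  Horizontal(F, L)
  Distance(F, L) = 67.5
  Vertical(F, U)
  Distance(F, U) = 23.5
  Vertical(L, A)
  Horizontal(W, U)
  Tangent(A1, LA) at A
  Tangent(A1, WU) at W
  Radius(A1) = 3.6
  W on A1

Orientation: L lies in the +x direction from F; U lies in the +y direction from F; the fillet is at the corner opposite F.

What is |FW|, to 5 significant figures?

68.084

F is at the origin; FL is horizontal with |FL| = 67.5 and L on the +x side, so L = (67.500, 0.0000). FU is vertical with |FU| = 23.5 and U on the +y side, so U = (0.0000, 23.500). The virtual corner opposite F is at (67.500, 23.500). The tangent condition forces ZA to be normal to LA and the tangent condition forces ZW to be normal to WU, with radius 3.6, so the center Z sits 3.6 in from both sides at Z = (63.900, 19.900). That places the tangent points at A = (67.500, 19.900) on LA and W = (63.900, 23.500) on WU. Then |FW| = |W − F| = 68.084.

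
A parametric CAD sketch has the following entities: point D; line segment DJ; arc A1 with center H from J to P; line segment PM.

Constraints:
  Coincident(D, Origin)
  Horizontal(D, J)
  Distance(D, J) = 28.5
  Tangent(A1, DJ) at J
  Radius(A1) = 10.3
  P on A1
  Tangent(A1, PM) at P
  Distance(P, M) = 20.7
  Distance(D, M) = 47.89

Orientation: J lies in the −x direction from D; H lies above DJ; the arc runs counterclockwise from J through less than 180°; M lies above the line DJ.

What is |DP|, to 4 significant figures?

27.28

Checks: |HP| = 10.30 ✓; ∠(HP, PM) = 90.00° ✓; |PM| = 20.70 ✓; |DM| = 47.89 ✓.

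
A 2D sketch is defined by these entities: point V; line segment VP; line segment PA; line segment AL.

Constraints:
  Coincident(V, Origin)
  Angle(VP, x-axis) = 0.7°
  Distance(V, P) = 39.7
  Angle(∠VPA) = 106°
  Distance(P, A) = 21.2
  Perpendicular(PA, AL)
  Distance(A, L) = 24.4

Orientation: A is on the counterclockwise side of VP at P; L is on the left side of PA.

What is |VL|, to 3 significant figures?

35.0

V is at the origin; VP runs at 0.7° with length 39.7, so P = 39.7·(cos 0.7°, sin 0.7°) = (39.7, 0.485). ∠VPA = 106.0°, so PA runs at 0.7° + (180° − 106.0°) = 74.7° from the x-axis; with |PA| = 21.2, A = P + 21.2·(cos 74.7°, sin 74.7°) = (45.3, 20.9). PA ⟂ AL; with |AL| = 24.4 on the left of PA, L = A + 24.4·(-0.965, 0.264) = (21.8, 27.4). Then |VL| = |L − V| = 35.0.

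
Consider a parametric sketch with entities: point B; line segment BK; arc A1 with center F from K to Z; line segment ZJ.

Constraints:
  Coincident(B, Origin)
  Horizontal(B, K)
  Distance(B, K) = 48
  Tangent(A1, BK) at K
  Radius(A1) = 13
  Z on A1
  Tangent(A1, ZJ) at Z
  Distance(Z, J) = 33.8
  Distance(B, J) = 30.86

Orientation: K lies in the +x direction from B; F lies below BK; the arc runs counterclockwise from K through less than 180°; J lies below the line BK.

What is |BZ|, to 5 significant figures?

39.134

Checks: |FZ| = 13.00 ✓; ∠(FZ, ZJ) = 90.00° ✓; |ZJ| = 33.80 ✓; |BJ| = 30.86 ✓.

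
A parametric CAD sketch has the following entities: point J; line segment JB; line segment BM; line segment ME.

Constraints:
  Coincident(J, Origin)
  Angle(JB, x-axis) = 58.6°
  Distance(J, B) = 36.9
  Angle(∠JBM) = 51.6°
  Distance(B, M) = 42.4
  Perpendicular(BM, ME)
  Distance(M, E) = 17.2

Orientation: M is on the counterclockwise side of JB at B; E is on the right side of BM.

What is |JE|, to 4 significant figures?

50.06

∠JBM = 51.6°, so BM runs at 58.6° + (180° − 51.6°) = 187.0° from the x-axis; with |BM| = 42.4, M = B + 42.4·(cos 187.0°, sin 187.0°) = (-22.86, 26.33). BM ⟂ ME; with |ME| = 17.2 on the right of BM, E = M + 17.2·(-0.1219, 0.9925) = (-24.95, 43.40). Then |JE| = |E − J| = 50.06.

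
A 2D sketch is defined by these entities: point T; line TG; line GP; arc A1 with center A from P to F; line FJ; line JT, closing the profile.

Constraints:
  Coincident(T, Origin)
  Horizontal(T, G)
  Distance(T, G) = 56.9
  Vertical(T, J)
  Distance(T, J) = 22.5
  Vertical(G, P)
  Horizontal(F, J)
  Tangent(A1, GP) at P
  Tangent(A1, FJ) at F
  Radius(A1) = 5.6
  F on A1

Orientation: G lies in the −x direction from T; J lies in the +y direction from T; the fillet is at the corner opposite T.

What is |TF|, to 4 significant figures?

56.02

T is at the origin; TG is horizontal with |TG| = 56.9 and G on the −x side, so G = (-56.90, 0.000). TJ is vertical with |TJ| = 22.5 and J on the +y side, so J = (0.000, 22.50). The virtual corner opposite T is at (-56.90, 22.50). Since A1 is tangent to GP there, AP ⟂ GP and tangency of A1 to FJ means the radius AF is perpendicular to FJ, with radius 5.6, so the center A sits 5.6 in from both sides at A = (-51.30, 16.90). That places the tangent points at P = (-56.90, 16.90) on GP and F = (-51.30, 22.50) on FJ. Then |TF| = |F − T| = 56.02.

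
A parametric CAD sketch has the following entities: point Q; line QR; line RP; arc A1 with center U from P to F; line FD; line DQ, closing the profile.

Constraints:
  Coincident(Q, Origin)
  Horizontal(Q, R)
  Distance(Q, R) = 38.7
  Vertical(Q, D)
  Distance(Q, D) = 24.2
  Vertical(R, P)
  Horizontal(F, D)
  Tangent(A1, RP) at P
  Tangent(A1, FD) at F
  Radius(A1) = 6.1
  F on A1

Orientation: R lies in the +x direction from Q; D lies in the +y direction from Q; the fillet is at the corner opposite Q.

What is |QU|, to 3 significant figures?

37.3

Q is at the origin; QR is horizontal with |QR| = 38.7 and R on the +x side, so R = (38.7, 0.00). QD is vertical with |QD| = 24.2 and D on the +y side, so D = (0.00, 24.2). The virtual corner opposite Q is at (38.7, 24.2). The tangent condition forces UP to be normal to RP and A1 meets FD tangentially, so UF is at right angles to FD, with radius 6.1, so the center U sits 6.1 in from both sides at U = (32.6, 18.1). Then |QU| = |U − Q| = 37.3.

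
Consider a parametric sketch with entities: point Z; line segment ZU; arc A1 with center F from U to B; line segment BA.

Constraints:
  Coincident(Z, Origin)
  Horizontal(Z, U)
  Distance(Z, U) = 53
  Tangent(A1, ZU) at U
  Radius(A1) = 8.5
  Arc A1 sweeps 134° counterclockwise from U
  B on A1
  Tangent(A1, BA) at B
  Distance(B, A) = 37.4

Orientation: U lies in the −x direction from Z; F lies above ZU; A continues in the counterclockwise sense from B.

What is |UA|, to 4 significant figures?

45.84

Z is at the origin; Z and U share the same y with |ZU| = 53.0 and U on the −x side, so U = (-53.00, 0.000). Tangency of A1 to ZU means the radius FU is perpendicular to ZU, so F = U + (0, 8.5) = (-53.00, 8.500). On A1, U sits at bearing -90° from F; a 134° counterclockwise sweep puts B at bearing 44°, so B = F + 8.5·(cos 44°, sin 44°) = (-46.89, 14.40). The tangent condition forces FB to be normal to BA, so BA runs along (−sin 44°, cos 44°); with |BA| = 37.4, A = (-72.87, 41.31). Then |UA| = |A − U| = 45.84.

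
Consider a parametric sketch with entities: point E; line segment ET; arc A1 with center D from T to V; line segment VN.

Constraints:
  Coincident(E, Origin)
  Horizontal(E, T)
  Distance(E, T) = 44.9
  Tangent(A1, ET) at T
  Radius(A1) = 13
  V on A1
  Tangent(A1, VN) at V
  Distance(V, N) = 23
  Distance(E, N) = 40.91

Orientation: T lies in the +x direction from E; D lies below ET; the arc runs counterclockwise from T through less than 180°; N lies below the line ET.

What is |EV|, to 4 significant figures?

33.74

E is at the origin; ET is horizontal with |ET| = 44.9 and T on the +x side, so T = (44.90, 0.000). A1 meets ET tangentially, so DT is at right angles to ET, so D = T + (0, -13) = (44.90, -13.00). Since DV ⟂ VN (tangency), |DN| = √(13.0² + 23.0²) = 26.42 regardless of where V sits on A1. So N lies on both circle(E, 40.91) and circle(D, 26.42); the below-ET intersection is N = (26.07, -31.53). V is the foot of the tangent from N: V = (32.40, -9.419).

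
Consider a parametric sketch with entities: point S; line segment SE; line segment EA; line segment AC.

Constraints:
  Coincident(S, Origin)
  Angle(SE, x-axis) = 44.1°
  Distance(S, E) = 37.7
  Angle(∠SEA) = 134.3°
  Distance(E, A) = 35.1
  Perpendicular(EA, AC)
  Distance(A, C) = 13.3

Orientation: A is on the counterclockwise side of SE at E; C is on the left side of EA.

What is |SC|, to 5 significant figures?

62.935

∠SEA = 134.3°, so EA runs at 44.1° + (180° − 134.3°) = 89.800° from the x-axis; with |EA| = 35.1, A = E + 35.1·(cos 89.800°, sin 89.800°) = (27.196, 61.336). EA ⟂ AC; with |AC| = 13.3 on the left of EA, C = A + 13.3·(-0.99999, 0.0034907) = (13.896, 61.382). Then |SC| = |C − S| = 62.935.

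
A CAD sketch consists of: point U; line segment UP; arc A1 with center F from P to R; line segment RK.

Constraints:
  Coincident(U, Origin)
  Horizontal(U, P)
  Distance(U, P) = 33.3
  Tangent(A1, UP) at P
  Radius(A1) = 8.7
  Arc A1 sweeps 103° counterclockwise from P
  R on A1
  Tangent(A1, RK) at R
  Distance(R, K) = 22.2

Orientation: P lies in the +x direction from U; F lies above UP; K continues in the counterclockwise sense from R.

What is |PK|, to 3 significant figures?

32.5

U is at the origin; U and P share the same y with |UP| = 33.3 and P on the +x side, so P = (33.3, 0.00). A1 meets UP tangentially, so FP is at right angles to UP, so F = P + (0, 8.7) = (33.3, 8.70). On A1, P sits at bearing -90° from F; a 103° counterclockwise sweep puts R at bearing 13°, so R = F + 8.7·(cos 13°, sin 13°) = (41.8, 10.7). The tangent condition forces FR to be normal to RK, so RK runs along (−sin 13°, cos 13°); with |RK| = 22.2, K = (36.8, 32.3). Then |PK| = |K − P| = 32.5.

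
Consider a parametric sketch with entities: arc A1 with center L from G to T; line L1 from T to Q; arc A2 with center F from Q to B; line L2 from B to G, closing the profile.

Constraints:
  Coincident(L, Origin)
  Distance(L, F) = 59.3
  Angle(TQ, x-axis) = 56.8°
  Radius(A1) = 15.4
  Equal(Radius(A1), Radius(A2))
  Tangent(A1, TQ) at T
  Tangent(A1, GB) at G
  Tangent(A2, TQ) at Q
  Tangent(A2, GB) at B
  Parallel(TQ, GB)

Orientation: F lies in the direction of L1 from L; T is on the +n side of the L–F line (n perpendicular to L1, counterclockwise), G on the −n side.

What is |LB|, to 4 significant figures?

61.27

The slot axis is L1's direction at 56.8°, so u = (cos 56.8°, sin 56.8°) = (0.5476, 0.8368) and n = (−sin 56.8°, cos 56.8°) = (-0.8368, 0.5476). L is at the origin and F lies 59.3 along u from L, so F = 59.3·u = (32.47, 49.62). Tangency of A1 to both parallel lines with radius 15.4 puts T and G at L ± 15.4·n: T = (-12.89, 8.432), G = (12.89, -8.432). Equal radii place Q and B the same way about F: Q = F + 15.4·n = (19.58, 58.05), B = F − 15.4·n = (45.36, 41.19). Then |LB| = |B − L| = 61.27.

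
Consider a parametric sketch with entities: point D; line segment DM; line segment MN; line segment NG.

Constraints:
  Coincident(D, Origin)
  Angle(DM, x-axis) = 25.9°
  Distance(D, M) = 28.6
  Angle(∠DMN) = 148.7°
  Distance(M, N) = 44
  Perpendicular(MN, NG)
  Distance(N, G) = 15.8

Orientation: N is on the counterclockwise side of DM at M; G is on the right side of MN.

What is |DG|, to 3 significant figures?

75.0

D is at the origin; DM runs at 25.9° with length 28.6, so M = 28.6·(cos 25.9°, sin 25.9°) = (25.7, 12.5). ∠DMN = 148.7°, so MN runs at 25.9° + (180° − 148.7°) = 57.2° from the x-axis; with |MN| = 44.0, N = M + 44.0·(cos 57.2°, sin 57.2°) = (49.6, 49.5). MN is perpendicular to NG; with |NG| = 15.8 on the right of MN, G = N + 15.8·(0.841, -0.542) = (62.8, 40.9). Then |DG| = |G − D| = 75.0.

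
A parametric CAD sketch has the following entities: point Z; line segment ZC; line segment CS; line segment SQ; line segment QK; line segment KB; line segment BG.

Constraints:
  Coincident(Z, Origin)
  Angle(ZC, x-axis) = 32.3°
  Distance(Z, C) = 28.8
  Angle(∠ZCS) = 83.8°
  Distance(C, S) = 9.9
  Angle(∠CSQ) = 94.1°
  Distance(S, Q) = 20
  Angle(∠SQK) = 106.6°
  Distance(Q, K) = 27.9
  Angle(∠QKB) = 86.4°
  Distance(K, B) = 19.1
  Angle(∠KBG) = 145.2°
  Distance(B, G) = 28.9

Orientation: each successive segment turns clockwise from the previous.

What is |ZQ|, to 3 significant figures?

12.0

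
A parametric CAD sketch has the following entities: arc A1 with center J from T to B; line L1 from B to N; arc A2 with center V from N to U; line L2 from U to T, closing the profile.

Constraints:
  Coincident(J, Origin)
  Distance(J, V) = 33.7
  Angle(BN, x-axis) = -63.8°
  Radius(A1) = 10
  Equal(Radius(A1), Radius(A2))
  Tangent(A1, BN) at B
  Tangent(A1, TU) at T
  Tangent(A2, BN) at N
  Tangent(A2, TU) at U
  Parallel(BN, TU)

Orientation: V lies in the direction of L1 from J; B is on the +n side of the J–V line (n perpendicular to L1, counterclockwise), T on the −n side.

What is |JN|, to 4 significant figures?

35.15

The slot axis is L1's direction at -63.8°, so u = (cos -63.8°, sin -63.8°) = (0.4415, -0.8973) and n = (−sin -63.8°, cos -63.8°) = (0.8973, 0.4415). J is at the origin and V lies 33.7 along u from J, so V = 33.7·u = (14.88, -30.24). Tangency of A1 to both parallel lines with radius 10.0 puts B and T at J ± 10.0·n: B = (8.973, 4.415), T = (-8.973, -4.415). Equal radii place N and U the same way about V: N = V + 10.0·n = (23.85, -25.82), U = V − 10.0·n = (5.906, -34.65). Then |JN| = |N − J| = 35.15.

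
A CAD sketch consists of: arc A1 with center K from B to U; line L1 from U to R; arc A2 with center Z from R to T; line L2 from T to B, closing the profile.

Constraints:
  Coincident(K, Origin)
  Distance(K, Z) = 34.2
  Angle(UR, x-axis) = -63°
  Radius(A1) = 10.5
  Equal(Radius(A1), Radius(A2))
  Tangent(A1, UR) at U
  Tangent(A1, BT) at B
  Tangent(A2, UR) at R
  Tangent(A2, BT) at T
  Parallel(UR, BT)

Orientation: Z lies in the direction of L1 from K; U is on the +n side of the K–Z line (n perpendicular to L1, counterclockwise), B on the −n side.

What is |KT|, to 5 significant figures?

35.776

The slot axis is L1's direction at -63.0°, so u = (cos -63.0°, sin -63.0°) = (0.45399, -0.89101) and n = (−sin -63.0°, cos -63.0°) = (0.89101, 0.45399). K is at the origin and Z lies 34.2 along u from K, so Z = 34.2·u = (15.526, -30.472). Tangency of A1 to both parallel lines with radius 10.5 puts U and B at K ± 10.5·n: U = (9.3556, 4.7669), B = (-9.3556, -4.7669). Equal radii place R and T the same way about Z: R = Z + 10.5·n = (24.882, -25.706), T = Z − 10.5·n = (6.1709, -35.239). Then |KT| = |T − K| = 35.776.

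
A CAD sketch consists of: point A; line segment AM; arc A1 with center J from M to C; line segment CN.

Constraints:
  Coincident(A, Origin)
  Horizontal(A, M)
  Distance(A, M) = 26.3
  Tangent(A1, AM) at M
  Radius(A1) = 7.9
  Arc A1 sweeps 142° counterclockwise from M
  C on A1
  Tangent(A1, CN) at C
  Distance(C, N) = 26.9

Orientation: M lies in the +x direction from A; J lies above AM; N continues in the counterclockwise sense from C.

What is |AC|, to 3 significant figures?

34.2

A is at the origin; A and M share the same y with |AM| = 26.3 and M on the +x side, so M = (26.3, 0.00). A1 meets AM tangentially, so JM is at right angles to AM, so J = M + (0, 7.9) = (26.3, 7.90). On A1, M sits at bearing -90° from J; a 142° counterclockwise sweep puts C at bearing 52°, so C = J + 7.9·(cos 52°, sin 52°) = (31.2, 14.1). Then |AC| = |C − A| = 34.2.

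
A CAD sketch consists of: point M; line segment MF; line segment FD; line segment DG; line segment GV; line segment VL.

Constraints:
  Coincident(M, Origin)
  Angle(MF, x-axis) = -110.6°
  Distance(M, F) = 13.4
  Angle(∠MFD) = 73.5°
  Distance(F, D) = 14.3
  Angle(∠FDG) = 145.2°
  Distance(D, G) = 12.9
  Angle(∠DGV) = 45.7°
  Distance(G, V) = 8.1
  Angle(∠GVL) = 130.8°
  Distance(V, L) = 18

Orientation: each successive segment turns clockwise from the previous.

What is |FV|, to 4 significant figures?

19.13

∠FDG = 145.2° gives DG at 108.1° from the x-axis; with |DG| = 12.9, G = (-20.13, 8.344). ∠DGV = 45.7° gives GV at -26.20° from the x-axis; with |GV| = 8.1, V = (-12.86, 4.768). Then |FV| = |V − F| = 19.13.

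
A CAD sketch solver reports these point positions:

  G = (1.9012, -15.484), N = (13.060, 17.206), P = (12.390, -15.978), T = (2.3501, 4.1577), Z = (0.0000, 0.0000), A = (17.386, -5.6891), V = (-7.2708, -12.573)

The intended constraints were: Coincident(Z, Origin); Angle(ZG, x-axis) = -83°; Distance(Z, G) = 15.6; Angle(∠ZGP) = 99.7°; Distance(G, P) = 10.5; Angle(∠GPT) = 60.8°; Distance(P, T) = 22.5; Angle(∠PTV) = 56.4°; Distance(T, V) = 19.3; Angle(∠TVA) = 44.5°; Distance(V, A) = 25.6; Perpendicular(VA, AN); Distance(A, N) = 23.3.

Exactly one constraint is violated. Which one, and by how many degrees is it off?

Perpendicular(VA, AN) — off by 4.90°.

Z = (0.00, 0.00) ✓; ZG at -83.00° ✓; |ZG| = 15.60 ✓; ∠ZGP = 99.70° ✓; |GP| = 10.50 ✓; ∠GPT = 60.80° ✓; |PT| = 22.50 ✓; ∠PTV = 56.40° ✓; |TV| = 19.30 ✓; ∠TVA = 44.50° ✓; |VA| = 25.60 ✓; ∠(VA, AN) = 85.10° ✗; |AN| = 23.30 ✓.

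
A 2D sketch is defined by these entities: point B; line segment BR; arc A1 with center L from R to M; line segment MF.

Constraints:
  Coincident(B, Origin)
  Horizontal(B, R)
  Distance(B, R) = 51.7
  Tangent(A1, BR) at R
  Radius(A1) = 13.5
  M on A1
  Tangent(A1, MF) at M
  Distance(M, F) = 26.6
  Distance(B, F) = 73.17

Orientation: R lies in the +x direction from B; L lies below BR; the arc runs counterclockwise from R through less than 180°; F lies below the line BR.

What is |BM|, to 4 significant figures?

47.50

Checks: |LM| = 13.50 ✓; ∠(LM, MF) = 90.00° ✓; |MF| = 26.60 ✓; |BF| = 73.17 ✓.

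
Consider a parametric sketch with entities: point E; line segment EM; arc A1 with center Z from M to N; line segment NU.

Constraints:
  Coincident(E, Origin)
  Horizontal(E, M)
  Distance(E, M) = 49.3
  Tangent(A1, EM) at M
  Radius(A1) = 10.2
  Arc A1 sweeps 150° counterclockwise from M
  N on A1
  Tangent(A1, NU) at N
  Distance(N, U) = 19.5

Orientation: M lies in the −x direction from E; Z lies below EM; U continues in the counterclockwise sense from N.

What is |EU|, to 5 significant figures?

47.283

On A1, M sits at bearing 90° from Z; a 150° counterclockwise sweep puts N at bearing 240°, so N = Z + 10.2·(cos 240°, sin 240°) = (-54.400, -19.033). The tangent condition forces ZN to be normal to NU, so NU runs along (−sin 240°, cos 240°); with |NU| = 19.5, U = (-37.513, -28.783). Then |EU| = |U − E| = 47.283.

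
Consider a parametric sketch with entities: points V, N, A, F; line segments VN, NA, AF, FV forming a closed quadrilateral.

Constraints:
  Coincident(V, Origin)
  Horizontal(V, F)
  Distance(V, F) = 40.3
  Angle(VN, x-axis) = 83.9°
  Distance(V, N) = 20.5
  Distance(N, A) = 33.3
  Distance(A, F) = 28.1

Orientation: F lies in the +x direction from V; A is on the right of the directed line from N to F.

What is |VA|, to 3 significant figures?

17.8

V is at the origin; V and F share the same y with |VF| = 40.3 and F in +x, so F = (40.3, 0). VN runs at 83.9° with |VN| = 20.5, so N = (2.18, 20.4). A is determined by |NA| = 33.3 and |AF| = 28.1 together: it lies at the intersection of circle(N, 33.3) and circle(F, 28.1). With |NF| = 43.2, the foot of the radical line on NF is 25.3 from N and the perpendicular offset is √(33.3² − 25.3²) = 21.6. Taking the right-of-NF solution: A = (14.3, -10.6).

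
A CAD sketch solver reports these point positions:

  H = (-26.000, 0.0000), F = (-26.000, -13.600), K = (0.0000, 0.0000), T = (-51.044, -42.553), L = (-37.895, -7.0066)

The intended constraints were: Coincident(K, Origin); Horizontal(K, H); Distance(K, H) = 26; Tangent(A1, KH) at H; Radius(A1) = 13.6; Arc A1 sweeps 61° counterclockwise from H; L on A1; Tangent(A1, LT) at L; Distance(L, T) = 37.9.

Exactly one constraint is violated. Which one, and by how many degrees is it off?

Tangent(A1, LT) at L — off by 8.70°.

K = (0.00, 0.00) ✓; K.y = 0.00, H.y = 0.00 ✓; |KH| = 26.00 ✓; ∠(FH, HK) = 90.00° ✓; |FH| = 13.60 ✓; bearing(F→L) − bearing(F→H) = 61.00° ✓; |FL| = 13.60 ✓; ∠(FL, LT) = 81.30° ✗; |LT| = 37.90 ✓.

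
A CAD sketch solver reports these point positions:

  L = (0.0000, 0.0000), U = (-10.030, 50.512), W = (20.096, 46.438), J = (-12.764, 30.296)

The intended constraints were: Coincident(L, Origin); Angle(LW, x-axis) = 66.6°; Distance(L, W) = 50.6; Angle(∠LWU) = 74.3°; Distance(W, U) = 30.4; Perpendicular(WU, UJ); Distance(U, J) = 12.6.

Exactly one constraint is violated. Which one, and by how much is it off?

Distance(U, J) = 12.6 — off by 7.80.

L = (0.00, 0.00) ✓; LW at 66.60° ✓; |LW| = 50.60 ✓; ∠LWU = 74.30° ✓; |WU| = 30.40 ✓; ∠(WU, UJ) = 90.00° ✓; |UJ| = 20.40 ✗.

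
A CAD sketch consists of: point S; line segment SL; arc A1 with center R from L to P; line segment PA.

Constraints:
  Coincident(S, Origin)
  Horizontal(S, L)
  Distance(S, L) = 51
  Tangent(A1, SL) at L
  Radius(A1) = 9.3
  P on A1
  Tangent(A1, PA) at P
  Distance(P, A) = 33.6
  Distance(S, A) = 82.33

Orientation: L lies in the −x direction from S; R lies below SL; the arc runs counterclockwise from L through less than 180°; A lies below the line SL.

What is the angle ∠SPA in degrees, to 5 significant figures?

121.80°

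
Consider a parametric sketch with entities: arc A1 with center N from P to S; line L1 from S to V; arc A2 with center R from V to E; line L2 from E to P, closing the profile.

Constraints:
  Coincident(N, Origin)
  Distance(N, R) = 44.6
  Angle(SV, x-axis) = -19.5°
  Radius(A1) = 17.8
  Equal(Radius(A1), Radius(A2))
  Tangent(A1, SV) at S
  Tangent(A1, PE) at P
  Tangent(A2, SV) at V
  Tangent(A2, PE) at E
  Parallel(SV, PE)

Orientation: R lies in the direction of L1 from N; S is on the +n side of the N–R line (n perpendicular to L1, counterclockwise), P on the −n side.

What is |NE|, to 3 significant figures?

48.0

Tangency of A1 to both parallel lines with radius 17.8 puts S and P at N ± 17.8·n: S = (5.94, 16.8), P = (-5.94, -16.8). Equal radii place V and E the same way about R: V = R + 17.8·n = (48.0, 1.89), E = R − 17.8·n = (36.1, -31.7). Then |NE| = |E − N| = 48.0.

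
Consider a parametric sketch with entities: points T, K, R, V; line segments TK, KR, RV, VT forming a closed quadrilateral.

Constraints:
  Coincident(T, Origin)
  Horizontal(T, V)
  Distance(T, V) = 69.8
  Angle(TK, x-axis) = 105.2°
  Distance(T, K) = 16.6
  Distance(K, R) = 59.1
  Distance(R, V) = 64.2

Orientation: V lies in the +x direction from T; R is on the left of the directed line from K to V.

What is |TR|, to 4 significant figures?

68.42

T is at the origin; TV is horizontal with |TV| = 69.8 and V in +x, so V = (69.8, 0). TK runs at 105.2° with |TK| = 16.6, so K = (-4.352, 16.02). R is determined by |KR| = 59.1 and |RV| = 64.2 together: it lies at the intersection of circle(K, 59.1) and circle(V, 64.2). With |KV| = 75.86, the foot of the radical line on KV is 33.79 from K and the perpendicular offset is √(59.1² − 33.79²) = 48.49. Taking the left-of-KV solution: R = (38.91, 56.28).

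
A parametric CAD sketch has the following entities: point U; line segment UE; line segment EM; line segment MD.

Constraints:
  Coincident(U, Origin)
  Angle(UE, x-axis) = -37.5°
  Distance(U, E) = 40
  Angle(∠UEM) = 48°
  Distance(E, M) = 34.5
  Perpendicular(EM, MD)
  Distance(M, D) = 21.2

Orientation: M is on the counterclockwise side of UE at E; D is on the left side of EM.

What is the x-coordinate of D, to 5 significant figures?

7.8926

U is at the origin; UE runs at -37.5° with length 40.0, so E = 40.0·(cos -37.5°, sin -37.5°) = (31.734, -24.350). ∠UEM = 48.0°, so EM runs at -37.5° + (180° − 48.0°) = 94.500° from the x-axis; with |EM| = 34.5, M = E + 34.5·(cos 94.500°, sin 94.500°) = (29.027, 10.043). The perpendicularity gives MD at right angles to EM; with |MD| = 21.2 on the left of EM, D = M + 21.2·(-0.99692, -0.078459) = (7.8926, 8.3799). So D.x = 7.8926.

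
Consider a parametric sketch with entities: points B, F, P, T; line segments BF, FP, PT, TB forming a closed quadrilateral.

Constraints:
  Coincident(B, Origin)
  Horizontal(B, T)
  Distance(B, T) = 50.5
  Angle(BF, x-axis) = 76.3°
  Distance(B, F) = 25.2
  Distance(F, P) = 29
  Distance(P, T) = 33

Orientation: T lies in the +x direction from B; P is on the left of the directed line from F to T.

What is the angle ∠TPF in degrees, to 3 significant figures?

110°

Checks: |FP| = 29.00 ✓; |PT| = 33.00 ✓.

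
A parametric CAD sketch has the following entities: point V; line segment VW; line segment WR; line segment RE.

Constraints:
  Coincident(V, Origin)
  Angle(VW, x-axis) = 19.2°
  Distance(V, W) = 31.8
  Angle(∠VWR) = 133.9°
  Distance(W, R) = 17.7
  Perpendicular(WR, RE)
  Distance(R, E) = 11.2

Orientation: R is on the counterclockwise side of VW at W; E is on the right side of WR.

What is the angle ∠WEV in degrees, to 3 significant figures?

8.31°

V is at the origin; VW runs at 19.2° with length 31.8, so W = 31.8·(cos 19.2°, sin 19.2°) = (30.0, 10.5). ∠VWR = 133.9°, so WR runs at 19.2° + (180° − 133.9°) = 65.3° from the x-axis; with |WR| = 17.7, R = W + 17.7·(cos 65.3°, sin 65.3°) = (37.4, 26.5). The perpendicularity gives RE at right angles to WR; with |RE| = 11.2 on the right of WR, E = R + 11.2·(0.909, -0.418) = (47.6, 21.9). Then cos ∠WEV = EW·EV / (|EW||EV|), giving 8.31°.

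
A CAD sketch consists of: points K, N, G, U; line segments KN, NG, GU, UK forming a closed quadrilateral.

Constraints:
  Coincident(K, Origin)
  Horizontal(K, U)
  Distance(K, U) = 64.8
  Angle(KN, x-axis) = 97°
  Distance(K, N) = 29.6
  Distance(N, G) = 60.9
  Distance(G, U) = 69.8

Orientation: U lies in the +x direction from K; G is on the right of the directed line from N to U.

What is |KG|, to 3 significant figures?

31.3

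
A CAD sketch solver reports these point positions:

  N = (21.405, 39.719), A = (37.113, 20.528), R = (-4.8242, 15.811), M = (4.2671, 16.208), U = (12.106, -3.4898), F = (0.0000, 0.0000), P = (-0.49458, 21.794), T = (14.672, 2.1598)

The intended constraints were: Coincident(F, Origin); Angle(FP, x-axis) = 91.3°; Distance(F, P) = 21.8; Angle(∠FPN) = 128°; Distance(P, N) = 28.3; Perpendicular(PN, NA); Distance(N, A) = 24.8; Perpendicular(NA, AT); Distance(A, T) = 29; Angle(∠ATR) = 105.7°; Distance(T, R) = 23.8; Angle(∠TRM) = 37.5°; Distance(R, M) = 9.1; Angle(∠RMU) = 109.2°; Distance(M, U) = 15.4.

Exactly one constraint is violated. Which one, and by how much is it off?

Distance(M, U) = 15.4 — off by 5.80.

F = (0.00, 0.00) ✓; FP at 91.30° ✓; |FP| = 21.80 ✓; ∠FPN = 128.0° ✓; |PN| = 28.30 ✓; ∠(PN, NA) = 90.00° ✓; |NA| = 24.80 ✓; ∠(NA, AT) = 90.00° ✓; |AT| = 29.00 ✓; ∠ATR = 105.7° ✓; |TR| = 23.80 ✓; ∠TRM = 37.50° ✓; |RM| = 9.100 ✓; ∠RMU = 109.2° ✓; |MU| = 21.20 ✗.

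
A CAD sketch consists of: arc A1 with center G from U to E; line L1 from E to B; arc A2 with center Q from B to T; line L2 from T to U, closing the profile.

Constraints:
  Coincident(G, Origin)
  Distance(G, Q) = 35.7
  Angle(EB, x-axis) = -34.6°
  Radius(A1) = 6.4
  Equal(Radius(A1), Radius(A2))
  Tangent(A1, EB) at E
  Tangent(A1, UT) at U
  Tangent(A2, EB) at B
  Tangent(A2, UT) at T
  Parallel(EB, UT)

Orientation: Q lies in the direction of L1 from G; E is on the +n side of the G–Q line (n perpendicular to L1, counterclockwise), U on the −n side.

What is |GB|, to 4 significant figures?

36.27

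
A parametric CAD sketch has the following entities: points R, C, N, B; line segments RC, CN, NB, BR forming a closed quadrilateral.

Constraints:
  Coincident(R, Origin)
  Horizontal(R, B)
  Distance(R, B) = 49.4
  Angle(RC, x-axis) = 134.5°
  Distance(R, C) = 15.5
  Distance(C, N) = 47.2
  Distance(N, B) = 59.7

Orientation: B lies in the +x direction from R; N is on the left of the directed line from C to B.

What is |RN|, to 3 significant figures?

52.3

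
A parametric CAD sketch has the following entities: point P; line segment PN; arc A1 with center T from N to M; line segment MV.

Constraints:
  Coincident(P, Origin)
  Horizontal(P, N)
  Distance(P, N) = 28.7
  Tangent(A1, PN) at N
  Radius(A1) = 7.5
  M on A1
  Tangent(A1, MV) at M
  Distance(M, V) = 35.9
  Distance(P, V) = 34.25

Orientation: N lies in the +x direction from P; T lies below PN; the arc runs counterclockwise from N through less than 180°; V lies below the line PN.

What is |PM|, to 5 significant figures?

22.604

Checks: |TM| = 7.500 ✓; ∠(TM, MV) = 90.00° ✓; |MV| = 35.90 ✓; |PV| = 34.25 ✓.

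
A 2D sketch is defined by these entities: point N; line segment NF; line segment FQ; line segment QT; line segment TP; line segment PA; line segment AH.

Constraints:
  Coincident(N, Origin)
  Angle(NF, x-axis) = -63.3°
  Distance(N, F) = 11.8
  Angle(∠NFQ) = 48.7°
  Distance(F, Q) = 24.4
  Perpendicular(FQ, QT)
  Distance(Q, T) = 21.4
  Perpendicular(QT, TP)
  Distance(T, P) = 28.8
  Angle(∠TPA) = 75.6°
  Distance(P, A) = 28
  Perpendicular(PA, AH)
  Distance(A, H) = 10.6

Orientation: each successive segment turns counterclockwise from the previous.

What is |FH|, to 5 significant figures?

13.196

N is at the origin; NF runs at -63.3° with length 11.8, so F = (5.3020, -10.542). ∠NFQ = 48.7° gives FQ at 68.000° from the x-axis; with |FQ| = 24.4, Q = (14.442, 12.082). The perpendicularity gives QT at right angles to FQ, so QT runs at 158.00°; with |QT| = 21.4, T = (-5.3994, 20.098). QT ⟂ TP, so TP runs at -112.00°; with |TP| = 28.8, P = (-16.188, -6.6048). ∠TPA = 75.6° gives PA at -7.6000° from the x-axis; with |PA| = 28.0, A = (11.566, -10.308). PA ⟂ AH, so AH runs at 82.400°; with |AH| = 10.6, H = (12.968, 0.19890). Then |FH| = |H − F| = 13.196.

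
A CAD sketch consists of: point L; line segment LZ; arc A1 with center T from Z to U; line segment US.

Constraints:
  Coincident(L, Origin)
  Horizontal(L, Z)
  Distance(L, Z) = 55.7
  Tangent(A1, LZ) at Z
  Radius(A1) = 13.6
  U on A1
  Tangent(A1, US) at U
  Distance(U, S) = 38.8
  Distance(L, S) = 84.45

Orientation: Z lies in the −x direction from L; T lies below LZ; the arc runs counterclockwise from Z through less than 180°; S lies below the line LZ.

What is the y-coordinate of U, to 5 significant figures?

-14.987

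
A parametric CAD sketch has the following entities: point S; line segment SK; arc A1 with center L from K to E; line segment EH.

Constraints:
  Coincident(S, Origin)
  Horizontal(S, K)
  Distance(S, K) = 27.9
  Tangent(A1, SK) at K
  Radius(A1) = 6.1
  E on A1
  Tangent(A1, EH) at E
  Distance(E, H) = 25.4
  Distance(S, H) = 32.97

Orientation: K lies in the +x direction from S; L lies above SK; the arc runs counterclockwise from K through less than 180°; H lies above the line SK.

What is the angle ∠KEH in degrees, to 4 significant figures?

114.1°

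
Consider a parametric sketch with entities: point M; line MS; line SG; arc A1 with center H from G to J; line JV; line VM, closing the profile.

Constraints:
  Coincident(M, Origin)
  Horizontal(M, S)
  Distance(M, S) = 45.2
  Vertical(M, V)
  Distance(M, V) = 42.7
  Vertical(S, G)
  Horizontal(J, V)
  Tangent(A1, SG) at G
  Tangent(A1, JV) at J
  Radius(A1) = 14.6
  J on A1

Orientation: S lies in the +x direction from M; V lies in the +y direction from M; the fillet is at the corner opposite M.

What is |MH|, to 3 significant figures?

41.5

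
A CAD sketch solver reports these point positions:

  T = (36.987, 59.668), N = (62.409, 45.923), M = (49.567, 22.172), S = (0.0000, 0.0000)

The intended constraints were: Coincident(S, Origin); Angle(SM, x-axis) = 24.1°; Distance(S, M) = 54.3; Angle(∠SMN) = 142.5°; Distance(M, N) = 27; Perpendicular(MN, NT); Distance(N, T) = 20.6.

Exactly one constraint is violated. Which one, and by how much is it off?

Distance(N, T) = 20.6 — off by 8.30.

S = (0.00, 0.00) ✓; SM at 24.10° ✓; |SM| = 54.30 ✓; ∠SMN = 142.5° ✓; |MN| = 27.00 ✓; ∠(MN, NT) = 90.00° ✓; |NT| = 28.90 ✗.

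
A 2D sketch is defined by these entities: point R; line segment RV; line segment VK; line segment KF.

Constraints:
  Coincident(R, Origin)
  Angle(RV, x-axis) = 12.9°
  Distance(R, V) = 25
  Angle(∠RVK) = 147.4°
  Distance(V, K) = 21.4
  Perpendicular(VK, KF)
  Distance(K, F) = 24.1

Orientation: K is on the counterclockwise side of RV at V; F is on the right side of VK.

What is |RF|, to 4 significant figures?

56.70

R is at the origin; RV runs at 12.9° with length 25.0, so V = 25.0·(cos 12.9°, sin 12.9°) = (24.37, 5.581). ∠RVK = 147.4°, so VK runs at 12.9° + (180° − 147.4°) = 45.50° from the x-axis; with |VK| = 21.4, K = V + 21.4·(cos 45.50°, sin 45.50°) = (39.37, 20.84). VK ⟂ KF; with |KF| = 24.1 on the right of VK, F = K + 24.1·(0.7133, -0.7009) = (56.56, 3.953). Then |RF| = |F − R| = 56.70.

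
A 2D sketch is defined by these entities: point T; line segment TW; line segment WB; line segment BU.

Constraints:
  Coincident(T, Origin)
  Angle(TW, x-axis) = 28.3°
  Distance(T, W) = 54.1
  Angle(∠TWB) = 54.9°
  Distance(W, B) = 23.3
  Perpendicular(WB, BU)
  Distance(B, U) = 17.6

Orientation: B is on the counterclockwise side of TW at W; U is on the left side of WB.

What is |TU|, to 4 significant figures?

27.78

T is at the origin; TW runs at 28.3° with length 54.1, so W = 54.1·(cos 28.3°, sin 28.3°) = (47.63, 25.65). ∠TWB = 54.9°, so WB runs at 28.3° + (180° − 54.9°) = 153.4° from the x-axis; with |WB| = 23.3, B = W + 23.3·(cos 153.4°, sin 153.4°) = (26.80, 36.08). The perpendicularity gives BU at right angles to WB; with |BU| = 17.6 on the left of WB, U = B + 17.6·(-0.4478, -0.8942) = (18.92, 20.34). Then |TU| = |U − T| = 27.78.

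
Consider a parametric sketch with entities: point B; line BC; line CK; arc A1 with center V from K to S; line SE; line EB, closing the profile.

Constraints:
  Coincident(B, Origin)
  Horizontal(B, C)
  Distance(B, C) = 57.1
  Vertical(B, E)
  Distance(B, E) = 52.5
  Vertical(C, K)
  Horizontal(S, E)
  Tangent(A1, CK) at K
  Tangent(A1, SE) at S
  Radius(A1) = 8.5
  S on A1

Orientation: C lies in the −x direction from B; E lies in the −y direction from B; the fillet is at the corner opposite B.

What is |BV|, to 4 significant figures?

65.56

B is at the origin; BC is horizontal with |BC| = 57.1 and C on the −x side, so C = (-57.10, 0.000). BE is vertical with |BE| = 52.5 and E on the −y side, so E = (0.000, -52.50). The virtual corner opposite B is at (-57.10, -52.50). A1 meets CK tangentially, so VK is at right angles to CK and tangency of A1 to SE means the radius VS is perpendicular to SE, with radius 8.5, so the center V sits 8.5 in from both sides at V = (-48.60, -44.00). Then |BV| = |V − B| = 65.56.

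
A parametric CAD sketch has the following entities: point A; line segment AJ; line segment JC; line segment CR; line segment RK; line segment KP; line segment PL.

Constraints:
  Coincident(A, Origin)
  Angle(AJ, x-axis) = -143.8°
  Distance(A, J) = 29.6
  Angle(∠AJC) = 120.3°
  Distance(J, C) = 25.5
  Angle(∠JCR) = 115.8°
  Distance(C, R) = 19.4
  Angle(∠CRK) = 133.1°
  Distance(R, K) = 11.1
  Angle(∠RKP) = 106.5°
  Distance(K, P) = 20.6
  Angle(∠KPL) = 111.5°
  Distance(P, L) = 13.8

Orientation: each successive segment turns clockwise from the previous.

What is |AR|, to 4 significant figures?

49.54

∠AJC = 120.3° gives JC at 156.5° from the x-axis; with |JC| = 25.5, C = (-47.27, -7.314). ∠JCR = 115.8° gives CR at 92.30° from the x-axis; with |CR| = 19.4, R = (-48.05, 12.07). Then |AR| = |R − A| = 49.54.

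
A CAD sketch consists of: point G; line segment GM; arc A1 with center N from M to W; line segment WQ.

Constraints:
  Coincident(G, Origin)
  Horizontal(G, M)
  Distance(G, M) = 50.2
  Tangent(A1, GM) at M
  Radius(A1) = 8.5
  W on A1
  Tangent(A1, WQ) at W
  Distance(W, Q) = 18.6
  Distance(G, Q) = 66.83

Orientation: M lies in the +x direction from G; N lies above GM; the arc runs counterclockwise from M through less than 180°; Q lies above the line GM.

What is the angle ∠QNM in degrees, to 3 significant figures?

145°

G is at the origin; G and M share the same y with |GM| = 50.2 and M on the +x side, so M = (50.2, 0.00). The tangent condition forces NM to be normal to GM, so N = M + (0, 8.5) = (50.2, 8.50). Since NW ⟂ WQ (tangency), |NQ| = √(8.5² + 18.6²) = 20.5 regardless of where W sits on A1. So Q lies on both circle(G, 66.83) and circle(N, 20.5); the above-GM intersection is Q = (61.9, 25.3). W is the foot of the tangent from Q: W = (58.6, 7.00).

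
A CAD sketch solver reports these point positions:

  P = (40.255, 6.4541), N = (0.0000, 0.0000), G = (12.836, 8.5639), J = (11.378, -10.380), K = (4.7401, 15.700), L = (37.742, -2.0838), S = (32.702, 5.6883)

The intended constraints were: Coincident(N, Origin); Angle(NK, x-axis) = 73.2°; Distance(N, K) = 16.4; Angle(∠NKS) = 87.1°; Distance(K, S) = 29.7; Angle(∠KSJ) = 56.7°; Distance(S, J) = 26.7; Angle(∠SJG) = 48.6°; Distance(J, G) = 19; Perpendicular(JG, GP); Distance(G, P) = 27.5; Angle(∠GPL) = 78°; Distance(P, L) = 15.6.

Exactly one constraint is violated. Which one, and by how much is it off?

Distance(P, L) = 15.6 — off by 6.70.

N = (0.00, 0.00) ✓; NK at 73.20° ✓; |NK| = 16.40 ✓; ∠NKS = 87.10° ✓; |KS| = 29.70 ✓; ∠KSJ = 56.70° ✓; |SJ| = 26.70 ✓; ∠SJG = 48.60° ✓; |JG| = 19.00 ✓; ∠(JG, GP) = 90.00° ✓; |GP| = 27.50 ✓; ∠GPL = 78.00° ✓; |PL| = 8.900 ✗.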